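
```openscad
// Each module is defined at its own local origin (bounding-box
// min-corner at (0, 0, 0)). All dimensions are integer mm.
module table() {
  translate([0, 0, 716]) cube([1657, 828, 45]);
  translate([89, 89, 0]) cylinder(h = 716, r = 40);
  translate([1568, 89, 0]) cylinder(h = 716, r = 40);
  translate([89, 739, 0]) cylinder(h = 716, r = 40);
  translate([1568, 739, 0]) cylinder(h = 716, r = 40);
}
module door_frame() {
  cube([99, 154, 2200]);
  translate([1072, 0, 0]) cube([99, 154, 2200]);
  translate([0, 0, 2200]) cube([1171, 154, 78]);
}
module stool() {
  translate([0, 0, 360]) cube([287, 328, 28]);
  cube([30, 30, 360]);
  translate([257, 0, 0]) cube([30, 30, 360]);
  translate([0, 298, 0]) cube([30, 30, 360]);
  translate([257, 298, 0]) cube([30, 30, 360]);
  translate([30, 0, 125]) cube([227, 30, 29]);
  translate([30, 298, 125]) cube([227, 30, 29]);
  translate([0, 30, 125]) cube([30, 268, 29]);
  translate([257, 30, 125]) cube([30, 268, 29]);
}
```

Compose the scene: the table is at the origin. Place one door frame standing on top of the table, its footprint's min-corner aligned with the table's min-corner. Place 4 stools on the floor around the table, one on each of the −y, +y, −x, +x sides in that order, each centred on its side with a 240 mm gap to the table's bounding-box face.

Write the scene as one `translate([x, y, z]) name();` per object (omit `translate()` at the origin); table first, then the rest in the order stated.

table();
translate([0, 0, 761]) door_frame();
translate([685, -568, 0]) stool();
translate([685, 1068, 0]) stool();
translate([-527, 250, 0]) stool();
translate([1897, 250, 0]) stool();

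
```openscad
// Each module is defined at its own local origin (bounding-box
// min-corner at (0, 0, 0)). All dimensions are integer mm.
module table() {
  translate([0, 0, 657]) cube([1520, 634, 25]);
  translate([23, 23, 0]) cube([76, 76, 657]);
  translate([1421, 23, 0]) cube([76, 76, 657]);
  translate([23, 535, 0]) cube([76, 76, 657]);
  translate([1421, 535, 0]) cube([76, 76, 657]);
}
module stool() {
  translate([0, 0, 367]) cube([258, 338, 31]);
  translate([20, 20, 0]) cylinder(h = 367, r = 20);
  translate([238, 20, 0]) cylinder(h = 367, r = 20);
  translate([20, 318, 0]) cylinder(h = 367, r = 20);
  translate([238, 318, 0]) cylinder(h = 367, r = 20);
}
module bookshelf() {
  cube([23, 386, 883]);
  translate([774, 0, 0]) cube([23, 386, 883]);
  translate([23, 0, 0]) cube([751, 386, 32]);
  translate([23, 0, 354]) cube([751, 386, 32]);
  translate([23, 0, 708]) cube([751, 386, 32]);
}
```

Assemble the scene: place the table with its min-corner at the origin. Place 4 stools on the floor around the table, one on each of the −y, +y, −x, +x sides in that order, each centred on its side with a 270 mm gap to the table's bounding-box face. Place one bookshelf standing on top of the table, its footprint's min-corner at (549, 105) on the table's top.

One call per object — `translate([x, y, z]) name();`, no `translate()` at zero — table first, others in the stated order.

table();
translate([631, -608, 0]) stool();
translate([631, 904, 0]) stool();
translate([-528, 148, 0]) stool();
translate([1790, 148, 0]) stool();
translate([549, 105, 682]) bookshelf();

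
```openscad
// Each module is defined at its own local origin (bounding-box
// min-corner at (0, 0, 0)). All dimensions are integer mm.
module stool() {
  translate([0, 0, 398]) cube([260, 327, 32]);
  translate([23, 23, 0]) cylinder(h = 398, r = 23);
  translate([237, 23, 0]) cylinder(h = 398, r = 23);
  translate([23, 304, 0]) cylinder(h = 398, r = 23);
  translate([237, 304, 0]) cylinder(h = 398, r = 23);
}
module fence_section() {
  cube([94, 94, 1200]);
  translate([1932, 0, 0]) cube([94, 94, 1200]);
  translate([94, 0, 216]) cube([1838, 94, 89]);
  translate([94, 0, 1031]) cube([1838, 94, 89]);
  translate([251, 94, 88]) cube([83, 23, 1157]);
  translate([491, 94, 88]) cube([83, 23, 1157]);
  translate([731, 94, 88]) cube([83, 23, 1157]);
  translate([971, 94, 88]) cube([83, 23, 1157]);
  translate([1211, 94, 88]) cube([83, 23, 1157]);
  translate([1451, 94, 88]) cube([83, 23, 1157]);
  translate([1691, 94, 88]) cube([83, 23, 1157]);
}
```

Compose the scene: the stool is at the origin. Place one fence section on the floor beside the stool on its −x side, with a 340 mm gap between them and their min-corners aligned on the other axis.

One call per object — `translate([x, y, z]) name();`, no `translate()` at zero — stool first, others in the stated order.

stool();
translate([-2366, 0, 0]) fence_section();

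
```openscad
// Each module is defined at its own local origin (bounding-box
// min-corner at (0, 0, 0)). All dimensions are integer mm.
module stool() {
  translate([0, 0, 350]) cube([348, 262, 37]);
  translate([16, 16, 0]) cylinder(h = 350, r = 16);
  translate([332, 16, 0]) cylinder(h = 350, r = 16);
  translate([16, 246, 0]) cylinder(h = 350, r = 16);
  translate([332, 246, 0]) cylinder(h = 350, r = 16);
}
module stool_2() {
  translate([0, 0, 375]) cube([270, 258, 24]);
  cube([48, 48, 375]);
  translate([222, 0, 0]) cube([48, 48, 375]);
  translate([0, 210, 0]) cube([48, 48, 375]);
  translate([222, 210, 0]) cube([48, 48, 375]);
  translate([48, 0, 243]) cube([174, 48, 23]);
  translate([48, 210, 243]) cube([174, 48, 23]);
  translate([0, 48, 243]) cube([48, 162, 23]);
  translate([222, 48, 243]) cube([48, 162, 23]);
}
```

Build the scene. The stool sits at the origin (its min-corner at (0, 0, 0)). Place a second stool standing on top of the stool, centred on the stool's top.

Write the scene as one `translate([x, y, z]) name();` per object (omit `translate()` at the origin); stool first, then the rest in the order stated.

stool();
translate([39, 2, 387]) stool_2();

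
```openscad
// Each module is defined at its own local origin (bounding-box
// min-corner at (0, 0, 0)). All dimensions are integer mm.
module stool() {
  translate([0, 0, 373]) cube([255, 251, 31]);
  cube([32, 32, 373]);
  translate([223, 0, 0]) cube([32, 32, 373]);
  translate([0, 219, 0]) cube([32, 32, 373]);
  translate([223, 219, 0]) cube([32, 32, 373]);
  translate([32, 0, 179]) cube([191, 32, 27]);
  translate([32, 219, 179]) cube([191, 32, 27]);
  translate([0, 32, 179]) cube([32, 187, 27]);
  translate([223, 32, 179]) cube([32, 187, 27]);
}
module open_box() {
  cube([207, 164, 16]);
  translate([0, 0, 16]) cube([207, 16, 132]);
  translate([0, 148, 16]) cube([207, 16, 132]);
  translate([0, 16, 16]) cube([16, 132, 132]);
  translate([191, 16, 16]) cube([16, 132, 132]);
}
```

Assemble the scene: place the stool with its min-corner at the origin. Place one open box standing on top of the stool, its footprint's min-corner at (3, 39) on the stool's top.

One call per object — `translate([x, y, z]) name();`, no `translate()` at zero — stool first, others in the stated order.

stool();
translate([3, 39, 404]) open_box();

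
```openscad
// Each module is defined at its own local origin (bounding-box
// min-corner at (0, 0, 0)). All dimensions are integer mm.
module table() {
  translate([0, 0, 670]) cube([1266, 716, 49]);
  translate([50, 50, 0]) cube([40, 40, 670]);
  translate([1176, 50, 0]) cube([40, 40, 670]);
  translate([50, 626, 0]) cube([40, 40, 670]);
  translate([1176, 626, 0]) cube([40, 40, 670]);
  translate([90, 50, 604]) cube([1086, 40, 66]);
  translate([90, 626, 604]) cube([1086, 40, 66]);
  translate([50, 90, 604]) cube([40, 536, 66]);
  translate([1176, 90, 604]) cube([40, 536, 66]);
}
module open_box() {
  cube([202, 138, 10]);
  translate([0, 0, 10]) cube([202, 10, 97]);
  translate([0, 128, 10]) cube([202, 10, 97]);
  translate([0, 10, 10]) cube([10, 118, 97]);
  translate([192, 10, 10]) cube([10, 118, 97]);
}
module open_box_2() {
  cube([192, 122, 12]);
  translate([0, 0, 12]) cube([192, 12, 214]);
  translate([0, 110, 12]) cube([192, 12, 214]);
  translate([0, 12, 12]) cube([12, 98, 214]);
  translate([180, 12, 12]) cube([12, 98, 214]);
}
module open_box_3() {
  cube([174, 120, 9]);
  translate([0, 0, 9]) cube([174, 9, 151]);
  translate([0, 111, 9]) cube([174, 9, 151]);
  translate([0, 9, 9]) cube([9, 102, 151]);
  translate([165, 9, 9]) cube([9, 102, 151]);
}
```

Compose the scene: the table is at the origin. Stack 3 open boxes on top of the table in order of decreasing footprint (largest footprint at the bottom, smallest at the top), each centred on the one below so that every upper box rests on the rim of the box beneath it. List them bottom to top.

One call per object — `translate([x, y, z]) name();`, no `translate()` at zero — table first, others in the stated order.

table();
translate([532, 289, 719]) open_box();
translate([537, 297, 826]) open_box_2();
translate([546, 298, 1052]) open_box_3();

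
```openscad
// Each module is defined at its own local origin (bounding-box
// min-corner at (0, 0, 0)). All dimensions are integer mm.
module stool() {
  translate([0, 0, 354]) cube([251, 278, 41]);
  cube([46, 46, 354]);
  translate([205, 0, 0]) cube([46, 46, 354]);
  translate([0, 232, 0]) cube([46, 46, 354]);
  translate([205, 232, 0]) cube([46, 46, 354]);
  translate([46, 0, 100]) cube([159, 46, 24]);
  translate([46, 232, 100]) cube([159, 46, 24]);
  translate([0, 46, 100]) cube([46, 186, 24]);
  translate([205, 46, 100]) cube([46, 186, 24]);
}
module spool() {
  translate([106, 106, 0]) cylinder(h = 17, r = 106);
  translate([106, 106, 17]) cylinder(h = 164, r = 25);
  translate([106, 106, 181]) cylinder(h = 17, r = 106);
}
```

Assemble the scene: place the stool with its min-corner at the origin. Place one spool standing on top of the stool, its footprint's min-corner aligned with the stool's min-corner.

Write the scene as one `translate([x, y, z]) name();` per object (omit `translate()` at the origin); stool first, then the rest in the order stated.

stool();
translate([0, 0, 395]) spool();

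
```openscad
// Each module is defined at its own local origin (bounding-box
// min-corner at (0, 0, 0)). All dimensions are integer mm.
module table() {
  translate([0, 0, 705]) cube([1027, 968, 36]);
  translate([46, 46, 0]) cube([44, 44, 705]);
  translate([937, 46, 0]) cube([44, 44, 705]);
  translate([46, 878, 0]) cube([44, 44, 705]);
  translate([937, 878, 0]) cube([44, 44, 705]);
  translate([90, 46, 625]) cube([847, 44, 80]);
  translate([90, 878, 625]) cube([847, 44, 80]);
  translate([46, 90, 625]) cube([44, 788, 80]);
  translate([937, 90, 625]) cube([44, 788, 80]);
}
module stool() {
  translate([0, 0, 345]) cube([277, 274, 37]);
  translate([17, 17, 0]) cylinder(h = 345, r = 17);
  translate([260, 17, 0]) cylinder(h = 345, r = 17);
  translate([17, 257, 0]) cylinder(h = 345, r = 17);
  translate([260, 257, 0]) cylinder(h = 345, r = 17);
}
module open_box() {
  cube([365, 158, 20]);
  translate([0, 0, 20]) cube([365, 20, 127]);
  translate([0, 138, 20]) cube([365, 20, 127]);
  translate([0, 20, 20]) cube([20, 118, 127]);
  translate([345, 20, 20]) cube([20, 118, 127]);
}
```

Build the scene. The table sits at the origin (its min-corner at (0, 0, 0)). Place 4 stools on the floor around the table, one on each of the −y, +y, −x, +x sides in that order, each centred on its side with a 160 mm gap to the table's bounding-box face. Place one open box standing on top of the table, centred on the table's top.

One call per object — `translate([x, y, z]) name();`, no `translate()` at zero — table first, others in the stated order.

table();
translate([375, -434, 0]) stool();
translate([375, 1128, 0]) stool();
translate([-437, 347, 0]) stool();
translate([1187, 347, 0]) stool();
translate([331, 405, 741]) open_box();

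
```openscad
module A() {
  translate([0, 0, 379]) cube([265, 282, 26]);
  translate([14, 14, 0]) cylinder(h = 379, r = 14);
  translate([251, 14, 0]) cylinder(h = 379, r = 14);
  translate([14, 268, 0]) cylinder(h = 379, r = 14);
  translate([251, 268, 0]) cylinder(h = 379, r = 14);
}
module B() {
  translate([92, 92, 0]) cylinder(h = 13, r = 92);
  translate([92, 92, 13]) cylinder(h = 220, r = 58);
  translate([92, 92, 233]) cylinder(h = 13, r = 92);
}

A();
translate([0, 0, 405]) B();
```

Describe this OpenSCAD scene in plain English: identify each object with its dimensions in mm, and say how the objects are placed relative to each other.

A is a simple wooden stool: a rectangular seat 265 mm (x) by 282 mm (y), 26 mm thick, top face at z = 405 mm, on four round legs, each 28 mm in diameter. The legs rest on z = 0, each leg's axis is inset half a diameter from the nearest pair of seat edges (so the leg's bounding box is flush with the corner).

B is a spool: two coaxial disc flanges of radius 92 mm and thickness 13 mm, joined by a core cylinder of radius 58 mm and height 220 mm. The lower flange rests on z = 0 and the three cylinders share a vertical axis.

The spool is on top of the stool.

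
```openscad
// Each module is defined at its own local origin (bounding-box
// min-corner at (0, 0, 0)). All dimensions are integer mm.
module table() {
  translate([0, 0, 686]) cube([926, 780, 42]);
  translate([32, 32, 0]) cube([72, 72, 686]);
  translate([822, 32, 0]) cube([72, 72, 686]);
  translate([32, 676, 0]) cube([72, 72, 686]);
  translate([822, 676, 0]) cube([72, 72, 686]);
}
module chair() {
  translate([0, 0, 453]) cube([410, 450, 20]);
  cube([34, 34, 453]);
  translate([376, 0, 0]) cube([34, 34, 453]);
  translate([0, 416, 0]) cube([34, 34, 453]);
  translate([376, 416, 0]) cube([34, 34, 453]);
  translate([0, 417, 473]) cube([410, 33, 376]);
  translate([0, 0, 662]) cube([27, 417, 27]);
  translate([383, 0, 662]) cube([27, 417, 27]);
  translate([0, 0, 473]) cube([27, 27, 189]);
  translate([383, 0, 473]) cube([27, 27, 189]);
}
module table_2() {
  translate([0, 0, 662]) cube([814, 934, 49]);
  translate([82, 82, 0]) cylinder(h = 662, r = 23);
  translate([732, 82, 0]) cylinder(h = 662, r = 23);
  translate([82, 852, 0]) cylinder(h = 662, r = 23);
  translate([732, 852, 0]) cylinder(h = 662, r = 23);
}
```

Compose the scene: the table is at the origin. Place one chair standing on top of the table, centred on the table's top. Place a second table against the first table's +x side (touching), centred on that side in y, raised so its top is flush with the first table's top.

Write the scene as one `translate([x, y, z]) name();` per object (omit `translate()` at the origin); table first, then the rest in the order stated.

table();
translate([258, 165, 728]) chair();
translate([926, -77, 17]) table_2();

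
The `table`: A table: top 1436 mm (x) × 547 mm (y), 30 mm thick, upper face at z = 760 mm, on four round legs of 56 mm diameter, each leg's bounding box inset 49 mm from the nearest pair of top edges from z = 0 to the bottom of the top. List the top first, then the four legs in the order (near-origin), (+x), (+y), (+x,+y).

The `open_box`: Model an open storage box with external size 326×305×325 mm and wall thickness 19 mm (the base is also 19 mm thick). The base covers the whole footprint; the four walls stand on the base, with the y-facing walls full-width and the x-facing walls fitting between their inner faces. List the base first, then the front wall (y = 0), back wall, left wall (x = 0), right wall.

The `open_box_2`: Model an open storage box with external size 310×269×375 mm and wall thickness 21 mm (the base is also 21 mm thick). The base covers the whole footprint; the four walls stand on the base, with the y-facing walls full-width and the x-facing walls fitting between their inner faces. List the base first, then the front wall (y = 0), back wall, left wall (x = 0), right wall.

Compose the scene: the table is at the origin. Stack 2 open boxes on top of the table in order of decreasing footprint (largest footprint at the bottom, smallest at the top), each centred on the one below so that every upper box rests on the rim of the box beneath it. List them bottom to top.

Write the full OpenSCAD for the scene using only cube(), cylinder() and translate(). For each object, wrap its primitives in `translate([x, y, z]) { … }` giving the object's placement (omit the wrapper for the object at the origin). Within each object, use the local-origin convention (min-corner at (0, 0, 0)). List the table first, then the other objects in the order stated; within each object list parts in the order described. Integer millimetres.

translate([0, 0, 730]) cube([1436, 547, 30]);
translate([77, 77, 0]) cylinder(h = 730, r = 28);
translate([1359, 77, 0]) cylinder(h = 730, r = 28);
translate([77, 470, 0]) cylinder(h = 730, r = 28);
translate([1359, 470, 0]) cylinder(h = 730, r = 28);
translate([555, 121, 760]) {
  cube([326, 305, 19]);
  translate([0, 0, 19]) cube([326, 19, 306]);
  translate([0, 286, 19]) cube([326, 19, 306]);
  translate([0, 19, 19]) cube([19, 267, 306]);
  translate([307, 19, 19]) cube([19, 267, 306]);
}
translate([563, 139, 1085]) {
  cube([310, 269, 21]);
  translate([0, 0, 21]) cube([310, 21, 354]);
  translate([0, 248, 21]) cube([310, 21, 354]);
  translate([0, 21, 21]) cube([21, 227, 354]);
  translate([289, 21, 21]) cube([21, 227, 354]);
}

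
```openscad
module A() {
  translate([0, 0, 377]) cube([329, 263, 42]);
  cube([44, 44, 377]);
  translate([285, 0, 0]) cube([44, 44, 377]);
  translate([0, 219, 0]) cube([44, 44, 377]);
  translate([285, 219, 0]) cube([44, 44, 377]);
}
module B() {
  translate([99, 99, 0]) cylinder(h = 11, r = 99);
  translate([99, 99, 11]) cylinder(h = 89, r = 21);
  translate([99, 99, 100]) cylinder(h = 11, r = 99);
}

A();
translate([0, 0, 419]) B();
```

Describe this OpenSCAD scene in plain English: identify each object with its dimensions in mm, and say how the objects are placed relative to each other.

A is a simple wooden stool: a rectangular seat 329 mm (x) by 263 mm (y), 42 mm thick, top face at z = 419 mm, on four square legs, each 44×44 mm in cross-section. The legs rest on z = 0, each flush with a corner of the seat.

B is a spool: two coaxial disc flanges of radius 99 mm and thickness 11 mm, joined by a core cylinder of radius 21 mm and height 89 mm. The lower flange rests on z = 0 and the three cylinders share a vertical axis.

The spool is on top of the stool.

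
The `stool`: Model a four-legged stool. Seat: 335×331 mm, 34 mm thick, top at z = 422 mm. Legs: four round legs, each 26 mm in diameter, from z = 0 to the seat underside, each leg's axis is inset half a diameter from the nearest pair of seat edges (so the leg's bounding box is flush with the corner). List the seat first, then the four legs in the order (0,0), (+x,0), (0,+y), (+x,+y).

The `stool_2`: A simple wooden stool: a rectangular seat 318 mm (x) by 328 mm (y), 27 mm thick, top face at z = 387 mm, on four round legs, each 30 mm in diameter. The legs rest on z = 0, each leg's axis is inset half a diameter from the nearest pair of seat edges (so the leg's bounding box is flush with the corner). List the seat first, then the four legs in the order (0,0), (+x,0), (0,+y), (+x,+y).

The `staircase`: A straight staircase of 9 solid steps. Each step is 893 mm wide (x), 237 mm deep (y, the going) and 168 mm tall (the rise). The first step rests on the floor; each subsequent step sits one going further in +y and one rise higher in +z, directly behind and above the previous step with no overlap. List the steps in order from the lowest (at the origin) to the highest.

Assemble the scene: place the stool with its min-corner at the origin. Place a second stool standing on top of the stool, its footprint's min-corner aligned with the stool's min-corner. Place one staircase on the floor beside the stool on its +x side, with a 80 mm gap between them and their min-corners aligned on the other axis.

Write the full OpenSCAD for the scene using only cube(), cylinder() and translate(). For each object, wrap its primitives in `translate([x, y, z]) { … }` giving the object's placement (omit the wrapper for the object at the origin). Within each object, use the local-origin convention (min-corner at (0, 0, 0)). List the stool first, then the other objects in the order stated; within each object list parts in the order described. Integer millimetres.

translate([0, 0, 388]) cube([335, 331, 34]);
translate([13, 13, 0]) cylinder(h = 388, r = 13);
translate([322, 13, 0]) cylinder(h = 388, r = 13);
translate([13, 318, 0]) cylinder(h = 388, r = 13);
translate([322, 318, 0]) cylinder(h = 388, r = 13);
translate([0, 0, 422]) {
  translate([0, 0, 360]) cube([318, 328, 27]);
  translate([15, 15, 0]) cylinder(h = 360, r = 15);
  translate([303, 15, 0]) cylinder(h = 360, r = 15);
  translate([15, 313, 0]) cylinder(h = 360, r = 15);
  translate([303, 313, 0]) cylinder(h = 360, r = 15);
}
translate([415, 0, 0]) {
  cube([893, 237, 168]);
  translate([0, 237, 168]) cube([893, 237, 168]);
  translate([0, 474, 336]) cube([893, 237, 168]);
  translate([0, 711, 504]) cube([893, 237, 168]);
  translate([0, 948, 672]) cube([893, 237, 168]);
  translate([0, 1185, 840]) cube([893, 237, 168]);
  translate([0, 1422, 1008]) cube([893, 237, 168]);
  translate([0, 1659, 1176]) cube([893, 237, 168]);
  translate([0, 1896, 1344]) cube([893, 237, 168]);
}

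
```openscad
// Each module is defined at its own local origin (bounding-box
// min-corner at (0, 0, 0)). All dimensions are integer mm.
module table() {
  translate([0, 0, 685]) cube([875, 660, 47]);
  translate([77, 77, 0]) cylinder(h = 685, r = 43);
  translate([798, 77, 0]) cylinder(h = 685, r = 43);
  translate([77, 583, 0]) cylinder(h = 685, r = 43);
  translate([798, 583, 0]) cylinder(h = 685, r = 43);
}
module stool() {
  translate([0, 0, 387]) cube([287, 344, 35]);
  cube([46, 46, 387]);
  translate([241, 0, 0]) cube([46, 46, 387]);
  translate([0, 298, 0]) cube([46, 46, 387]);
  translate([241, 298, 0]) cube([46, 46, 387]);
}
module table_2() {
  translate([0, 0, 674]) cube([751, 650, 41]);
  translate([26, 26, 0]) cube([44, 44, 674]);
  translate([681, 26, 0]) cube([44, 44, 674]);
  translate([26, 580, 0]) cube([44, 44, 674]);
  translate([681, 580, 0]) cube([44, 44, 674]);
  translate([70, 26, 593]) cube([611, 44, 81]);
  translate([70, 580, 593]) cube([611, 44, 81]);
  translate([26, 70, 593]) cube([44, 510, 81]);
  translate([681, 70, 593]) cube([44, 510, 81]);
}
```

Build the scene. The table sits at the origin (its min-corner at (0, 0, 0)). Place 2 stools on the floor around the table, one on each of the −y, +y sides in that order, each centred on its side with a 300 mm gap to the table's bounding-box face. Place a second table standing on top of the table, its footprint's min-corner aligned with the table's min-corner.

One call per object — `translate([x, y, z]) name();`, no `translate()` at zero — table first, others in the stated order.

table();
translate([294, -644, 0]) stool();
translate([294, 960, 0]) stool();
translate([0, 0, 732]) table_2();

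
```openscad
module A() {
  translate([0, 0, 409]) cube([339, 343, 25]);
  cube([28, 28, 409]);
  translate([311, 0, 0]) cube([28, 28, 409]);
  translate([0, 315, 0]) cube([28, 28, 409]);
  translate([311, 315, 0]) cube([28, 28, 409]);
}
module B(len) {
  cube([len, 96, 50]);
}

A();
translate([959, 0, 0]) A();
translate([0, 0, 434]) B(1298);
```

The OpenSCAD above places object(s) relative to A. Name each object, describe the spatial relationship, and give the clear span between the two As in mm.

Second stool starts at x = 959; first ends at x = 339; clear span = 959 − 339 = 620 mm.

A is a stool. B is a beam. A beam spans the tops of two stools. The clear span between the two stools is 620 mm.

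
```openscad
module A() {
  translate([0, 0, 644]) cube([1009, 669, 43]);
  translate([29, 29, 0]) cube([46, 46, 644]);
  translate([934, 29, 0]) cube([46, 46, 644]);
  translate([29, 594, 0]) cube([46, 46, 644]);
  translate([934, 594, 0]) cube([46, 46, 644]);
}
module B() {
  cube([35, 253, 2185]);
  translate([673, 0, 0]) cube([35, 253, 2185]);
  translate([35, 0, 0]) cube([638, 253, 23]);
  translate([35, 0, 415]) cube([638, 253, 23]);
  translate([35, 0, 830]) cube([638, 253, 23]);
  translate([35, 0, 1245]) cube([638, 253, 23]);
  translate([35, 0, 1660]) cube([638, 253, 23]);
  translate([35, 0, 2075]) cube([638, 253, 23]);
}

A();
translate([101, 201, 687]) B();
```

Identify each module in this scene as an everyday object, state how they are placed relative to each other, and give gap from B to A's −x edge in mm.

The bookshelf's min-x is at 101; the table's min-x is 0; gap = 101 mm.

A is a table. B is a bookshelf. The bookshelf is on top of the table. The gap from the bookshelf to the table's −x edge is 101 mm.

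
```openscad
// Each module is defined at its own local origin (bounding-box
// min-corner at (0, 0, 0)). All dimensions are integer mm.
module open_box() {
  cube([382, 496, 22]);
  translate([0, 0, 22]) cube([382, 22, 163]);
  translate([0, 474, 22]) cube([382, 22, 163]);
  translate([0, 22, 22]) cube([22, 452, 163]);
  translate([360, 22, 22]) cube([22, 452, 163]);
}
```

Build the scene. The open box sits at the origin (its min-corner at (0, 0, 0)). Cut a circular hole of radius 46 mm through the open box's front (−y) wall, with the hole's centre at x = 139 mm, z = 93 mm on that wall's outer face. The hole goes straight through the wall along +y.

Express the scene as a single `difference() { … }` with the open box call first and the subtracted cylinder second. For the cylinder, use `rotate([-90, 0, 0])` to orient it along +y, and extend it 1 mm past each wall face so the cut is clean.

difference() {
  open_box();
  translate([139, -1, 93]) rotate([-90, 0, 0]) cylinder(h = 24, r = 46);
}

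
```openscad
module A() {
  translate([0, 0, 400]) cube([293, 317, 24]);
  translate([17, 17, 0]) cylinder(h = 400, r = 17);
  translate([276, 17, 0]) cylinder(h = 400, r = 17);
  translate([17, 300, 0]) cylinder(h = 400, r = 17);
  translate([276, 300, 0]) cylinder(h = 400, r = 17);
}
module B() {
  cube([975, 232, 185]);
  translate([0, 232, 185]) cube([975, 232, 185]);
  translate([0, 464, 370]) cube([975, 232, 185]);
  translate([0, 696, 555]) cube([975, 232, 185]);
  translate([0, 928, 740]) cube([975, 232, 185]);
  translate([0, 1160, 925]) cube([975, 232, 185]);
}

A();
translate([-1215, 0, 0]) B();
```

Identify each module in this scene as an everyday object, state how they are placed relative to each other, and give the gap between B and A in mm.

The staircase's nearest face is 240 mm from the stool's −x face.

A is a stool. B is a staircase. The staircase is on the floor beside the stool on its −x side. The gap between the staircase and the stool is 240 mm.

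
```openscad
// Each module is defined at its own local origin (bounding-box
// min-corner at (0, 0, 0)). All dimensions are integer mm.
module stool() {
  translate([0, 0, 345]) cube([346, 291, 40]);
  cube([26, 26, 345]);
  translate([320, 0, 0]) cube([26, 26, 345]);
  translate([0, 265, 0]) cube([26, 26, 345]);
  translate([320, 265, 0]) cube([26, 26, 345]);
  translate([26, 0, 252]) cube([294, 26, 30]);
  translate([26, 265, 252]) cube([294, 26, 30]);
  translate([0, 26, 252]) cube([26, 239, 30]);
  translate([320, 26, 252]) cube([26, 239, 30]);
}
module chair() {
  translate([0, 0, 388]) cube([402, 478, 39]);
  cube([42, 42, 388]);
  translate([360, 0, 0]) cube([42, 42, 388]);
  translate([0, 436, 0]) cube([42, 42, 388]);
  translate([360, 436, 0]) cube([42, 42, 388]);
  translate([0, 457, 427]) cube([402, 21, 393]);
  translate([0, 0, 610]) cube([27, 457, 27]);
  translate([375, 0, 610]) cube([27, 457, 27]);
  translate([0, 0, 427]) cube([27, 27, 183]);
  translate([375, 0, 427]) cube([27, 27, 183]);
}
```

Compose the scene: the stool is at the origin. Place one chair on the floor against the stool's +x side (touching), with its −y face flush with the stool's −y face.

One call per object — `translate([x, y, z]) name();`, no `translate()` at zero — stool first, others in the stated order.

stool();
translate([346, 0, 0]) chair();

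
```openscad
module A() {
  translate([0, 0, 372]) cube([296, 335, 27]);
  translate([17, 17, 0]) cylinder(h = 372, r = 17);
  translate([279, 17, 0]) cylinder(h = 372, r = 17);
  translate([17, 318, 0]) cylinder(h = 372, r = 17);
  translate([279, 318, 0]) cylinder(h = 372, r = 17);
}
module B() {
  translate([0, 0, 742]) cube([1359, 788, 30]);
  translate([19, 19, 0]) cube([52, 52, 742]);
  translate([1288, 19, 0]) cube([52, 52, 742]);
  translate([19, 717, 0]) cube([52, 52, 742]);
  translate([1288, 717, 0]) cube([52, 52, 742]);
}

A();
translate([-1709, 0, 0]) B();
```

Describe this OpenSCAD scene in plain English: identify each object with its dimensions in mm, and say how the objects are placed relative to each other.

A is a four-legged stool. The seat is 296×335 mm, 27 mm thick, top at z = 399 mm. It stands on four round legs, each 34 mm in diameter, from z = 0 to the seat underside, each leg's axis is inset half a diameter from the nearest pair of seat edges (so the leg's bounding box is flush with the corner).

B is a table with a 1359×788 mm rectangular top, 30 mm thick, top surface at z = 772 mm, supported by four 52×52 mm square legs, each inset 19 mm from the nearest pair of top edges, running from the floor.

The table is on the floor beside the stool on its −x side.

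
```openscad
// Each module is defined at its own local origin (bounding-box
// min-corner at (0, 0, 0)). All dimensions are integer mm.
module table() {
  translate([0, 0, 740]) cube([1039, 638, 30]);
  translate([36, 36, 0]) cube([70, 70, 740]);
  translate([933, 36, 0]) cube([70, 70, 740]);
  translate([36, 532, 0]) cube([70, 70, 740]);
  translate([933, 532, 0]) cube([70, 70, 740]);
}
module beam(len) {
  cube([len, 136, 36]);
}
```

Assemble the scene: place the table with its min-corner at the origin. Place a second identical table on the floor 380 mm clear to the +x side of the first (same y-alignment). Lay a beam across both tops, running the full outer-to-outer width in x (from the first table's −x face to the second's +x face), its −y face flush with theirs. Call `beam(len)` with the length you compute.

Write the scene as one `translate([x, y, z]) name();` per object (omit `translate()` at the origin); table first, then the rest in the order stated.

table();
translate([1419, 0, 0]) table();
translate([0, 0, 770]) beam(2458);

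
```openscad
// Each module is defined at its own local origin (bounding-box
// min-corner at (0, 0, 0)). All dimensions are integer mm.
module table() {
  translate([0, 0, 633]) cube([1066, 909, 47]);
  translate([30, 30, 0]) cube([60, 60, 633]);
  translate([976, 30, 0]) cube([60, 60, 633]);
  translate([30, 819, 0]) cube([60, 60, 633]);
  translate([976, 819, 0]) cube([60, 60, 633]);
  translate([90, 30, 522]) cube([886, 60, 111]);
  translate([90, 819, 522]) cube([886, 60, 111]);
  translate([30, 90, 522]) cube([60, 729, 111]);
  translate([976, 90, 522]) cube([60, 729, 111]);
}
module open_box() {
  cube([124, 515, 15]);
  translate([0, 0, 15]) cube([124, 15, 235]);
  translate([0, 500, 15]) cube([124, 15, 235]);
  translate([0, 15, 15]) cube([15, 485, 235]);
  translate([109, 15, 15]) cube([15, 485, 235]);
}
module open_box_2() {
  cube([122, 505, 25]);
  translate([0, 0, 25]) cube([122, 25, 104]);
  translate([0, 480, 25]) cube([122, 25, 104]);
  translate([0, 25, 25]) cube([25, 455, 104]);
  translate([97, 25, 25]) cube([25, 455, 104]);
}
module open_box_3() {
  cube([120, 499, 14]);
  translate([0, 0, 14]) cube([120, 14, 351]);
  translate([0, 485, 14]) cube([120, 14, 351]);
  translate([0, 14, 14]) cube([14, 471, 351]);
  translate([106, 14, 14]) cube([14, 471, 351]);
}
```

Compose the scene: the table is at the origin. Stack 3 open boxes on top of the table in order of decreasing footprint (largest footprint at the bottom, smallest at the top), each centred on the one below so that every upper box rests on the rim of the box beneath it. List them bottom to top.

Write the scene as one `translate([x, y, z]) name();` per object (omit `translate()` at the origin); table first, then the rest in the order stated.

table();
translate([471, 197, 680]) open_box();
translate([472, 202, 930]) open_box_2();
translate([473, 205, 1059]) open_box_3();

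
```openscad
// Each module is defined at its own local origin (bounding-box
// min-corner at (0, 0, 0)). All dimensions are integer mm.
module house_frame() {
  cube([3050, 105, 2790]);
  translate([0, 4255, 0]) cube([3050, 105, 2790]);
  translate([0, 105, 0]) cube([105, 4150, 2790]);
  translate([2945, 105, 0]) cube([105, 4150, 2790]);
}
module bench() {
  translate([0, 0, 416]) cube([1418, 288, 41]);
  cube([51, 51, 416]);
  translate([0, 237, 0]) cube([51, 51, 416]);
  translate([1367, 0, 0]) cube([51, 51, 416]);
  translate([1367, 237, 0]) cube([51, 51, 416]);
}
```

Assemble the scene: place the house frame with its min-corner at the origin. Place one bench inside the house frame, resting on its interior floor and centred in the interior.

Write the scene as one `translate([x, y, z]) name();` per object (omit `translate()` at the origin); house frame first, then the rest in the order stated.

house_frame();
translate([816, 2036, 0]) bench();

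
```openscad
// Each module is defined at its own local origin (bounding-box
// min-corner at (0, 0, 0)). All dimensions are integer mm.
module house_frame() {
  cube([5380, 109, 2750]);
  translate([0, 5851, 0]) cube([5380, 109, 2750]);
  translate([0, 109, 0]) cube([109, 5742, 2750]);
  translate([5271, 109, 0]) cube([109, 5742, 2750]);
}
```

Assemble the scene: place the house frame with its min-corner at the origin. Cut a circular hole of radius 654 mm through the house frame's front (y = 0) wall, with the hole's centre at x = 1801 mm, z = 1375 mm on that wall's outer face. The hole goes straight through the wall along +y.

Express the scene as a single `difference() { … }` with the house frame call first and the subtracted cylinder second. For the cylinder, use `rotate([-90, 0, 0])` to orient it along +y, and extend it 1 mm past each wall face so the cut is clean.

difference() {
  house_frame();
  translate([1801, -1, 1375]) rotate([-90, 0, 0]) cylinder(h = 111, r = 654);
}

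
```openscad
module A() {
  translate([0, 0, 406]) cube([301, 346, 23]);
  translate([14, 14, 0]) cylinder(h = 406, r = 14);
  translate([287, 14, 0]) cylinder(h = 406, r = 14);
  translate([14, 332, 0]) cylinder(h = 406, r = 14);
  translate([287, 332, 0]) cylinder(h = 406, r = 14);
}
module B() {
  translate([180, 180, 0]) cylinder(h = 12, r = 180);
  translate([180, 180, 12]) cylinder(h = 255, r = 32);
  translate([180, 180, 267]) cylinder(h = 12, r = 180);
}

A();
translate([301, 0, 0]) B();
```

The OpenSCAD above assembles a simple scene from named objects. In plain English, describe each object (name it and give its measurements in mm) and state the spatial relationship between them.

A is a four-legged stool. The seat is a 301×346×23 mm slab whose top surface is at z = 429 mm; four round legs, each 28 mm in diameter, run from the floor (z = 0) to the underside of the seat, each leg's axis is inset half a diameter from the nearest pair of seat edges (so the leg's bounding box is flush with the corner).

B is a spool: two coaxial disc flanges of radius 180 mm and thickness 12 mm, joined by a core cylinder of radius 32 mm and height 255 mm. The lower flange rests on z = 0 and the three cylinders share a vertical axis.

The spool is against the stool's +x side, with their −y faces flush.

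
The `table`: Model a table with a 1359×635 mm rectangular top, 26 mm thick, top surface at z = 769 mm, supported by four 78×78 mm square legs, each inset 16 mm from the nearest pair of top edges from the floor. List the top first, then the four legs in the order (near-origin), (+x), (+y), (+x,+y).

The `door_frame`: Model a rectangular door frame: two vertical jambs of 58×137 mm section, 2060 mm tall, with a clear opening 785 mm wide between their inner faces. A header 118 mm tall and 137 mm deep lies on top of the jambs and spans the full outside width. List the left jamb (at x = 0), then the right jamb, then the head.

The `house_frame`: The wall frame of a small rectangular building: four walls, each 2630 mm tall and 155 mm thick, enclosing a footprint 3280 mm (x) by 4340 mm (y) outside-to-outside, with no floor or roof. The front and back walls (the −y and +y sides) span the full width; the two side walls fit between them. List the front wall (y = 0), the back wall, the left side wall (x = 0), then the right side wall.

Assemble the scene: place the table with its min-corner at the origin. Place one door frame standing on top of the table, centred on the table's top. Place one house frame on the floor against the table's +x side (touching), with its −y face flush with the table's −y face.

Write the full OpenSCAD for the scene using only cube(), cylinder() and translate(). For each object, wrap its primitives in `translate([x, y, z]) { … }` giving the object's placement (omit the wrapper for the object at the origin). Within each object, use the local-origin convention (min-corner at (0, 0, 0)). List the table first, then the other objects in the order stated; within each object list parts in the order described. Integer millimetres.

translate([0, 0, 743]) cube([1359, 635, 26]);
translate([16, 16, 0]) cube([78, 78, 743]);
translate([1265, 16, 0]) cube([78, 78, 743]);
translate([16, 541, 0]) cube([78, 78, 743]);
translate([1265, 541, 0]) cube([78, 78, 743]);
translate([229, 249, 769]) {
  cube([58, 137, 2060]);
  translate([843, 0, 0]) cube([58, 137, 2060]);
  translate([0, 0, 2060]) cube([901, 137, 118]);
}
translate([1359, 0, 0]) {
  cube([3280, 155, 2630]);
  translate([0, 4185, 0]) cube([3280, 155, 2630]);
  translate([0, 155, 0]) cube([155, 4030, 2630]);
  translate([3125, 155, 0]) cube([155, 4030, 2630]);
}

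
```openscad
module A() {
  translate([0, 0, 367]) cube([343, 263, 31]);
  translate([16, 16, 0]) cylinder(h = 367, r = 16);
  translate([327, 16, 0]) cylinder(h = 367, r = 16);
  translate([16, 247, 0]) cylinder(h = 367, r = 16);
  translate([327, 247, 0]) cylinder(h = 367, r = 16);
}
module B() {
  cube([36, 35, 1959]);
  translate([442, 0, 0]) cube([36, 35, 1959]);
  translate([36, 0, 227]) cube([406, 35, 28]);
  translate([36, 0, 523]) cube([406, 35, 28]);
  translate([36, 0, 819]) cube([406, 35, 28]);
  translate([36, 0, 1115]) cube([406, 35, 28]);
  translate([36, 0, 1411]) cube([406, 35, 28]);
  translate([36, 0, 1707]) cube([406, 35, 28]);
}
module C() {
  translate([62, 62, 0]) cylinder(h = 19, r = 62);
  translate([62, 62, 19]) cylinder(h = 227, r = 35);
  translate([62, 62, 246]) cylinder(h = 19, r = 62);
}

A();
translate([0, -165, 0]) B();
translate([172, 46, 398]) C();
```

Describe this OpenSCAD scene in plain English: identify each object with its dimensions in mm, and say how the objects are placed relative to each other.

A is a four-legged stool. The seat is a 343×263×31 mm slab whose top surface is at z = 398 mm; four round legs, each 32 mm in diameter, run from the floor (z = 0) to the underside of the seat, each leg's axis is inset half a diameter from the nearest pair of seat edges (so the leg's bounding box is flush with the corner).

B is a straight ladder. Two 36×35 mm vertical rails, 1959 mm tall, stand 478 mm apart (outside-to-outside) with their front faces coplanar on the −y side. 6 rungs, each 35 mm deep and 28 mm tall, span between the inner faces of the rails, front faces flush with the rails. The lowest rung's underside is at z = 227 mm and rungs are spaced 296 mm apart (underside to underside).

C is a spool: two coaxial disc flanges of radius 62 mm and thickness 19 mm, joined by a core cylinder of radius 35 mm and height 227 mm. The lower flange rests on z = 0 and the three cylinders share a vertical axis.

The ladder is on the floor beside the stool on its −y side. The spool is on top of the stool.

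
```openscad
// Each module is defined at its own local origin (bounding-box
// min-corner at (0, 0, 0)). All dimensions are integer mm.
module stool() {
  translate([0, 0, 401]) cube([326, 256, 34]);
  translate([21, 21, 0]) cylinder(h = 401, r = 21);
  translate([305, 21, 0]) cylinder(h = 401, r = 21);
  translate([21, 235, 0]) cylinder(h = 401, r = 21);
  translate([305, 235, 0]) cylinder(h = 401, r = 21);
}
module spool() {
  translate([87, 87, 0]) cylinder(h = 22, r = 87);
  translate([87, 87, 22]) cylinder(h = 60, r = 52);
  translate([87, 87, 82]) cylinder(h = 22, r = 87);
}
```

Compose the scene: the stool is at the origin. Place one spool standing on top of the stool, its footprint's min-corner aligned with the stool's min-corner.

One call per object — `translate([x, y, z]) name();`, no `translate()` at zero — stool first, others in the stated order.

stool();
translate([0, 0, 435]) spool();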